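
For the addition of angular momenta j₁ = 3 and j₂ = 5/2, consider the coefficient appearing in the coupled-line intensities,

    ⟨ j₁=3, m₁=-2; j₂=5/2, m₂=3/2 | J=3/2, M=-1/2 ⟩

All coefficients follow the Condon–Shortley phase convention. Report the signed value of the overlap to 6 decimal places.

-0.218218

triangle: 4!·2!·1!/8! = 48/40320
(j±m)!: 1!·5!·4!·1!·1!·2! = 5760
prefactor² = (2J+1)·Δ·N² = 192/7
  k=3: −1/(3!·1!·2!·1!·0!·0!) = -1/12
  k=4: +1/(4!·0!·1!·0!·1!·1!) = 1/24
Σ = -1/24  ⇒  CG² = 192/7·(-1/24)² = 1/21
CG = −√(1/21) = -0.218218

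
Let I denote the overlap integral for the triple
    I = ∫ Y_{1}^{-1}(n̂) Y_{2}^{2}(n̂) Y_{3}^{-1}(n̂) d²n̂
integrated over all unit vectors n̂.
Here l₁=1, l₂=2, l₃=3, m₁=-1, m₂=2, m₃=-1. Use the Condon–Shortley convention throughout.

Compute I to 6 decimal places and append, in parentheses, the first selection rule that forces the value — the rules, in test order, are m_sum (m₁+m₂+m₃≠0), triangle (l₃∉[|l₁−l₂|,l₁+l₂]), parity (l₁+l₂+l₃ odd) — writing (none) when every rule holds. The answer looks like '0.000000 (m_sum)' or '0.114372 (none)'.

m-sum 0 ✓  L=6 even ✓  1≤3≤3 ✓
Π(2lᵢ+1) = 3×5×7 = 105
triangle coeff Δ(1,2,3) = 1/105
Σ_t [0,0]: t=0:+1/4 = 1/4
(3j)²=3/35 [(1 2 3; 0 0 0)], sign=-1
Σ_t [0,0]: t=0:+1/48 = 1/48
(3j)²=1/105 [(1 2 3; -1 2 -1)], sign=+1
⇒ 4πI² = 3/35
I = (-1)√(3/35/(4π)) = -0.08258890
No selection rule forces the value: the integral is nonzero (none).

-0.082589 (none)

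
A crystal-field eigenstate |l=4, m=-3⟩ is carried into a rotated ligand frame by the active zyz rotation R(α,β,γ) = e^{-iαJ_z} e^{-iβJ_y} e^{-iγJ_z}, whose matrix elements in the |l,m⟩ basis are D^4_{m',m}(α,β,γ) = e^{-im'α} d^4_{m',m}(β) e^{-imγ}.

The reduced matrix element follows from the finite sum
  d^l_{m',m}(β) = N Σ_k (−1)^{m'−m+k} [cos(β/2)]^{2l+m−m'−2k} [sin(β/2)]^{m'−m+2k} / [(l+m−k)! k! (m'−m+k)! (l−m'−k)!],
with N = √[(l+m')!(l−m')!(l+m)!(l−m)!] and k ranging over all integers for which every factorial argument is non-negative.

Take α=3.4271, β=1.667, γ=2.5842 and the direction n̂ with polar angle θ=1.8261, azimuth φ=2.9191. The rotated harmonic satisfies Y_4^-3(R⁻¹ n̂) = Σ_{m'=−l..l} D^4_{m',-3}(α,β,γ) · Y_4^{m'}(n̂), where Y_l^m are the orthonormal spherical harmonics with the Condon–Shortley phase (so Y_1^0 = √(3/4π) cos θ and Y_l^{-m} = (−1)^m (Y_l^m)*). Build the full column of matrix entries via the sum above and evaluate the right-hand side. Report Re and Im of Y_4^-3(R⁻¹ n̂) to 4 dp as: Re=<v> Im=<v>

Need the full column D^4_{m',-3} for m'=−4..4 at α=3.4271, β=1.6670, γ=2.5842.
cos(β/2)=0.672289, sin(β/2)=0.740289
d^4_{-4,-3}: single k=1 term ⇒ +0.129968;  D = -0.112128+0.065720i
d^4_{-3,-3}: k∈[0..1] ⇒ +0.041730 -0.354190 = -0.312460;  D = -0.214157+0.227526i
d^4_{-2,-3}: k∈[0..1] ⇒ -0.171932 +0.625415 = +0.453483;  D = -0.205228+0.404387i
d^4_{-1,-3}: k∈[0..1] ⇒ +0.401613 -0.811611 = -0.409997;  D = -0.075065+0.403067i
d^4_{0,-3}: k∈[0..1] ⇒ -0.659246 +0.799352 = +0.140106;  D = +0.014180+0.139387i
d^4_{1,-3}: k∈[0..1] ⇒ +0.811611 -0.590459 = +0.221152;  D = -0.083443-0.204806i
d^4_{2,-3}: k∈[0..1] ⇒ -0.758332 +0.306499 = -0.451833;  D = -0.281430-0.353483i
d^4_{3,-3}: k∈[0..1] ⇒ +0.520736 -0.090201 = +0.430535;  D = -0.352172-0.247659i
d^4_{4,-3}: single k=0 term ⇒ -0.231691;  D = -0.219385-0.074505i
Y_4^{m'}(θ=1.8261,φ=2.9191) and Σ D·Y over m':
  (-0.1121+0.0657i)·(+0.2441+0.3014i)  (-0.2142+0.2275i)·(+0.2249+0.1772i)  (-0.2052+0.4044i)·(-0.1565-0.0746i)  (-0.0751+0.4031i)·(-0.2879-0.0651i)  (+0.0142+0.1394i)·(+0.1300+0.0000i)  (-0.0834-0.2048i)·(+0.2879-0.0651i)  (-0.2814-0.3535i)·(-0.1565+0.0746i)  (-0.3522-0.2477i)·(-0.2249+0.1772i)  (-0.2194-0.0745i)·(+0.2441-0.3014i)
Y_4^-3(R⁻¹ n̂) = +0.056463-0.123555i

Re=0.0565 Im=-0.1236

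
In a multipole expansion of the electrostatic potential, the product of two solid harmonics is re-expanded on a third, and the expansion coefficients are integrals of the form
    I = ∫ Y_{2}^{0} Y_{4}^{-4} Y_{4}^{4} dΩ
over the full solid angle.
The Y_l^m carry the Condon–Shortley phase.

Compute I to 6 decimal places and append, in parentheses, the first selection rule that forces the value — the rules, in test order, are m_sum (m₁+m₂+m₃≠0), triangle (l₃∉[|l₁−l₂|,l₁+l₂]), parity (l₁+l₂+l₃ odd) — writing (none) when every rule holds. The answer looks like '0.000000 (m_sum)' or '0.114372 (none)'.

Rules hold: Σm=0, L=10 even, 2≤4≤6.
N = 5·9·9 = 405
Δ = 2!·2!·6!/11! = 1/13860
Racah Σ t=0..2: t=0:+1/192 t=1:−1/36 t=2:+1/192 = -5/288
⇒ 3j(2 4 4; 0 0 0)² = 20/693, sgn -1
Racah Σ t=0..0: t=0:+1/2880 = 1/2880
⇒ 3j(2 4 4; 0 -4 4)² = 28/495, sgn +1
4πI² = N·(3j₀)²·(3jₘ)² = 80/121
I = -1·√(0.661157/4π) = -0.22937568
No selection rule forces the value: the integral is nonzero (none).

-0.229376 (none)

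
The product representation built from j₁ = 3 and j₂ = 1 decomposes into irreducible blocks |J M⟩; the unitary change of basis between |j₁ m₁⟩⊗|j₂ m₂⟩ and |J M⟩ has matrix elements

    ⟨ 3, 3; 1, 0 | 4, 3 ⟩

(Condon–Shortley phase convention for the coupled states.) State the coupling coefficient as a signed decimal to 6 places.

√[9·0!6!2!/9! · 6!0!1!1!7!1!] = √(129600)
  +(−1)^0/∏(0,0,0,1,6,1)! = 1/720  (running 1/720)
⟨..|..⟩ = √(129600)·(1/720) = +0.500000

+√(1/4) = +0.500000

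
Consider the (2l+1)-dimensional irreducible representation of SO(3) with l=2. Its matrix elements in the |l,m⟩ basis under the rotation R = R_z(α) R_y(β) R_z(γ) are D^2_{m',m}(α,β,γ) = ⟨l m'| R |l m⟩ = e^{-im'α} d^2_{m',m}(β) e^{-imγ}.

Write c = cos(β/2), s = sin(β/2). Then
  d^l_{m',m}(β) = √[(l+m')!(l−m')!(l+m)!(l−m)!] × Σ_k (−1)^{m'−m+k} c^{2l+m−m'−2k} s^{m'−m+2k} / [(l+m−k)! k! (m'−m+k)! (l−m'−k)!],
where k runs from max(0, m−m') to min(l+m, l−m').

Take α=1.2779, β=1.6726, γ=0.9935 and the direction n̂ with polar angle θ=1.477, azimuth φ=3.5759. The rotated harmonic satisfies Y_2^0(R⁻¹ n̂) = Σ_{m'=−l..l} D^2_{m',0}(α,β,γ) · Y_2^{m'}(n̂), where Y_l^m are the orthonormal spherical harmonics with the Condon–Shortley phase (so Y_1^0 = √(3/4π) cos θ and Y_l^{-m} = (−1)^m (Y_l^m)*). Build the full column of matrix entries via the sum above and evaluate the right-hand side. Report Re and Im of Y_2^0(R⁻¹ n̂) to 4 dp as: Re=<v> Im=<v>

Need the full column D^2_{m',0} for m'=−2..2 at α=1.2779, β=1.6726, γ=0.9935.
cos(β/2)=0.670213, sin(β/2)=0.742168
d^2_{-2,0}: single k=2 term ⇒ +0.606048;  D = -0.505004+0.335060i
d^2_{-1,0}: k∈[1..2] ⇒ +0.547290 -0.671114 = -0.123824;  D = -0.035751-0.118550i
d^2_{0,0}: k∈[0..2] ⇒ +0.201768 -0.989672 +0.303396 = -0.484508;  D = -0.484508+0.000000i
d^2_{1,0}: k∈[0..1] ⇒ -0.547290 +0.671114 = +0.123824;  D = +0.035751-0.118550i
d^2_{2,0}: single k=0 term ⇒ +0.606048;  D = -0.505004-0.335060i
Y_2^{m'}(θ=1.477,φ=3.5759) and Σ D·Y over m':
  (-0.5050+0.3351i)·(+0.2473-0.2923i)  (-0.0358-0.1186i)·(-0.0654+0.0303i)  (-0.4845+0.0000i)·(-0.3071+0.0000i)  (+0.0358-0.1186i)·(+0.0654+0.0303i)  (-0.5050-0.3351i)·(+0.2473+0.2923i)
Y_2^0(R⁻¹ n̂) = +0.106754+0.000000i

Re=0.1068 Im=0.0000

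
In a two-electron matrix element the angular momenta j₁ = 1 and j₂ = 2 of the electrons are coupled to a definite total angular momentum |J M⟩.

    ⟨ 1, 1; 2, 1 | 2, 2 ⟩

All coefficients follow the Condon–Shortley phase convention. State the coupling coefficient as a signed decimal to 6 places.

√[5·1!1!3!/6! · 2!0!3!1!4!0!] = √(12)
  +(−1)^0/∏(0,1,0,3,1,0)! = 1/6  (running 1/6)
⟨..|..⟩ = √(12)·(1/6) = +0.577350

+0.577350  (= +√(1/3))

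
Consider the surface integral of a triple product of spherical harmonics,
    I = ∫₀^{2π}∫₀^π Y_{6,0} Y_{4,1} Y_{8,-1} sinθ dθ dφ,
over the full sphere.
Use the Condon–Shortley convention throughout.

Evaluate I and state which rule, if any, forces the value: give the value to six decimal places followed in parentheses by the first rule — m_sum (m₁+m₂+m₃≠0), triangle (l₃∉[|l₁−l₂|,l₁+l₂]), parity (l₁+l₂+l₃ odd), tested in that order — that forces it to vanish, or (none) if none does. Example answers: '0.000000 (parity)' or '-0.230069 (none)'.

-0.090441 (none)

Checks pass: Σm=0; 18 even; l₃=8∈[2,10].
(2·6+1)(2·4+1)(2·8+1) = 1989
Δ: 2! 10! 6! / 19! → 1/23279256
sum: t=0:+1/1658880 t=1:−1/518400 t=2:+1/1658880 = -1/1382400
3j²(6 4 8; 0 0 0) = Δ·Π!·Σ² = 504/46189  (sign -1)
sum: t=0:+1/4147200 t=1:−1/691200 t=2:+1/1244160 = -1/2488320
3j²(6 4 8; 0 1 -1) = Δ·Π!·Σ² = 875/184756  (sign +1)
combine: 4πI² = 1989·504/46189·875/184756 = 992250/9653501
take √, sign -1: I = -0.09044055
No selection rule forces the value: the integral is nonzero (none).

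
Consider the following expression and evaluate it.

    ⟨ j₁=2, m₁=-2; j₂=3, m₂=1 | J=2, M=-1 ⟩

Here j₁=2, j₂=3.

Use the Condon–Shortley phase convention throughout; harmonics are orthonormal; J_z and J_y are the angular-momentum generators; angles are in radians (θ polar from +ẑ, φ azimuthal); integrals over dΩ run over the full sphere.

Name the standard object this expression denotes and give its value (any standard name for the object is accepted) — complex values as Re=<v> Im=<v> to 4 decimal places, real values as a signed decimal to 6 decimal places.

This is a Clebsch–Gordan (vector-coupling) coefficient.
j₁+j₂−J=3  J+j₁−j₂=1  J−j₁+j₂=3  j₁+j₂+J+1=8
(j₁±m₁, j₂±m₂, J±M) = (0,4,4,2,1,3)
P² = 216/7
sum k=3..3:
  [3] −1/12 = -1/12
S = -1/12
C² = P²·S² = 3/14 ; C = -0.462910

Clebsch–Gordan coefficient, −√(3/14) ≈ -0.462910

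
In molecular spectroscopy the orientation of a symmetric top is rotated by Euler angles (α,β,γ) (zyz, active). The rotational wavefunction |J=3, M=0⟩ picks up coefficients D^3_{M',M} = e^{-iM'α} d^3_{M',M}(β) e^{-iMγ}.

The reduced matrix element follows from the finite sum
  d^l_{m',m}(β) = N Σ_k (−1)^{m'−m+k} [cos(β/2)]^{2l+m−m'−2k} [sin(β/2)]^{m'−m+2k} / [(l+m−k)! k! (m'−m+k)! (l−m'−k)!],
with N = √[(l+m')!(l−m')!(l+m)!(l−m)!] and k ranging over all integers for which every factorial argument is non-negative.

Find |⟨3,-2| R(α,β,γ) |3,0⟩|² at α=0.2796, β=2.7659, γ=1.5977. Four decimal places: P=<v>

First d^3_{-2,0}(β=2.7659), then the phase factors e^{-i(-2)α} and e^{-i(0)γ}:
Half-angle: c=0.186744, s=0.982409. N=√(1·120·6·6)=65.726707
k: max(0,(0)−(-2))=2 … min(3+(0),3−(-2))=3
  k=2: (−1)^0·65.7267/(12)·0.1867^4·0.9824^2 = +0.006429
  k=3: (−1)^1·65.7267/(12)·0.1867^2·0.9824^4 = -0.177918
d^3_{-2,0}(2.7659) = +0.006429 -0.177918 = -0.171490
|D^3_{-2,0}|² = |d^3_{-2,0}(β)|² = (-0.171490)² = 0.029409 (the z-rotation phases have unit modulus)

P=0.0294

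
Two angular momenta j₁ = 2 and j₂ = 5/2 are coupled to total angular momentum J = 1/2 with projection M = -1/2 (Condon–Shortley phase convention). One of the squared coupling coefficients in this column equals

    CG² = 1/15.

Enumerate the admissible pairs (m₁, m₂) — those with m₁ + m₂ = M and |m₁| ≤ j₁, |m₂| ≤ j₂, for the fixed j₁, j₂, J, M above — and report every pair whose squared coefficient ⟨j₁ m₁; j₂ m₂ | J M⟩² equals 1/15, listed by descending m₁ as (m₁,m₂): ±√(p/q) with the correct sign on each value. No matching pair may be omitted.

Admissible pairs with m₁+m₂ = M = -1/2: (-2,3/2), (-1,1/2), (0,-1/2), (1,-3/2), (2,-5/2)
  (m₁,m₂)=(2,-5/2): CG² = 1/3, CG = +√(1/3)
  (m₁,m₂)=(1,-3/2): CG² = 4/15, CG = −√(4/15)
  (m₁,m₂)=(0,-1/2): CG² = 1/5, CG = +√(1/5)
  (m₁,m₂)=(-1,1/2): CG² = 2/15, CG = −√(2/15)
  (m₁,m₂)=(-2,3/2): CG² = 1/15, CG = +√(1/15)   ← matches the target
Pairs with CG² = 1/15: (-2,3/2): +√(1/15)

(-2,3/2): +√(1/15)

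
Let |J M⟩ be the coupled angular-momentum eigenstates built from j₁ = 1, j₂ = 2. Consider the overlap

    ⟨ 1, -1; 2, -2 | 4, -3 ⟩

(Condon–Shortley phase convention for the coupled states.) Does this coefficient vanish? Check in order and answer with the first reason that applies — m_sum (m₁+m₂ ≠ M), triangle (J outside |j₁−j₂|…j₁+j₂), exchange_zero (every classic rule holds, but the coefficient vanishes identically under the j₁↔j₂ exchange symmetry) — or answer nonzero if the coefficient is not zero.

triangle

m-sum: m₁+m₂ = -1+(-2) = -3, M = -3  ✓
triangle: need |j₁−j₂| ≤ J ≤ j₁+j₂, i.e. J ∈ [1, 3]; J = 4 is outside ✗ ⇒ coefficient is 0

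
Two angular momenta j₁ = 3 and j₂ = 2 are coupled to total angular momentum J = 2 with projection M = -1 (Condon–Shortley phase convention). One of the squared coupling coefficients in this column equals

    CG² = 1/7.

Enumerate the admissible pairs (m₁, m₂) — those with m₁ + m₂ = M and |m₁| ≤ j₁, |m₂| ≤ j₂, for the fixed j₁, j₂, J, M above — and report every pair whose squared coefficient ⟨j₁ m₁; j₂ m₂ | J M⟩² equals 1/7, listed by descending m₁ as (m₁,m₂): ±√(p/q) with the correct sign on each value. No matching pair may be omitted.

Admissible pairs with m₁+m₂ = M = -1: (-3,2), (-2,1), (-1,0), (0,-1), (1,-2)
  (m₁,m₂)=(1,-2): CG² = 3/14, CG = +√(3/14)
  (m₁,m₂)=(0,-1): CG² = 2/7, CG = −√(2/7)
  (m₁,m₂)=(-1,0): CG² = 1/7, CG = +√(1/7)   ← matches the target
  (m₁,m₂)=(-2,1): CG² = 0/1, CG = 0
  (m₁,m₂)=(-3,2): CG² = 5/14, CG = −√(5/14)
Pairs with CG² = 1/7: (-1,0): +√(1/7)

(-1,0): +√(1/7)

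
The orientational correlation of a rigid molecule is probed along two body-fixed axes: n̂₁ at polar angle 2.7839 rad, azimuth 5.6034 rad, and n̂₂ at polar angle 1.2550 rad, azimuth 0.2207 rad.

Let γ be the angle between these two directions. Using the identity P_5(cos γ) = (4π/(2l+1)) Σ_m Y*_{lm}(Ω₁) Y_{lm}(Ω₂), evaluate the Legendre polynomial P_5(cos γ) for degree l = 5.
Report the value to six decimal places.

-0.152636

Term-by-term m-sum for l=5 (normalisation 4π/11 = 1.142397):
  m=-5: Y*=(-0.002361, 0.000621)  Y=(0.162250, -0.321562)  product (-0.000183, 0.000860)
  m=-4: Y*=(0.018842, 0.008470)  Y=(0.236305, -0.287485)  product (0.006887, -0.003415)
  m=-3: Y*=(-0.046242, -0.091359)  Y=(-0.030908, 0.024092)  product (0.003630, 0.001710)
  m=-2: Y*=(-0.066594, 0.310572)  Y=(-0.305571, 0.144380)  product (-0.024491, -0.104517)
  m=-1: Y*=(0.425865, -0.344229)  Y=(-0.046045, 0.010330)  product (-0.016053, 0.020250)
  m=+0: Y*=(-0.228097, -0.000000)  Y=(0.320874, 0.000000)  product (-0.073190, -0.000000)
  m=+1: Y*=(-0.425865, -0.344229)  Y=(0.046045, 0.010330)  product (-0.016053, -0.020250)
  m=+2: Y*=(-0.066594, -0.310572)  Y=(-0.305571, -0.144380)  product (-0.024491, 0.104517)
  m=+3: Y*=(0.046242, -0.091359)  Y=(0.030908, 0.024092)  product (0.003630, -0.001710)
  m=+4: Y*=(0.018842, -0.008470)  Y=(0.236305, 0.287485)  product (0.006887, 0.003415)
  m=+5: Y*=(0.002361, 0.000621)  Y=(-0.162250, -0.321562)  product (-0.000183, -0.000860)
Total Σ_m = (-0.133610, 0.000000). Multiply by 1.142397: (-0.152636, 0.000000). P_5(cos γ) = -0.152636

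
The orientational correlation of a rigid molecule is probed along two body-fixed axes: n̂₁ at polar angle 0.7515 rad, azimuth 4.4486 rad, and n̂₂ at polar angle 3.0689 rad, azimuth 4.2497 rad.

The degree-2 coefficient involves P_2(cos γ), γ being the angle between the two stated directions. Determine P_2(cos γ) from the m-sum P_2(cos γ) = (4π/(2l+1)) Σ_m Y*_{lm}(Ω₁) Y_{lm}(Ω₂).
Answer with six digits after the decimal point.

0.193860

Term-by-term m-sum for l=2 (normalisation 4π/5 = 2.513274):
  m=-2: Y*=-0.15557 + 0.09065j  Y=-0.00123 - 0.00163j  product 0.00034 + 0.00014j
  m=-1: Y*=-0.10049 - 0.37206j  Y=0.02498 - 0.05008j  product -0.02114 - 0.00426j
  m=+0: Y*=0.18974 + 0.00000j  Y=0.62579 + 0.00000j  product 0.11874 + 0.00000j
  m=+1: Y*=0.10049 - 0.37206j  Y=-0.02498 - 0.05008j  product -0.02114 + 0.00426j
  m=+2: Y*=-0.15557 - 0.09065j  Y=-0.00123 + 0.00163j  product 0.00034 - 0.00014j
Accumulated sum 0.07713 - 0.00000j; after 4π/(2l+1) scaling, 0.19386 - 0.00000j ⇒ P_2 = 0.193860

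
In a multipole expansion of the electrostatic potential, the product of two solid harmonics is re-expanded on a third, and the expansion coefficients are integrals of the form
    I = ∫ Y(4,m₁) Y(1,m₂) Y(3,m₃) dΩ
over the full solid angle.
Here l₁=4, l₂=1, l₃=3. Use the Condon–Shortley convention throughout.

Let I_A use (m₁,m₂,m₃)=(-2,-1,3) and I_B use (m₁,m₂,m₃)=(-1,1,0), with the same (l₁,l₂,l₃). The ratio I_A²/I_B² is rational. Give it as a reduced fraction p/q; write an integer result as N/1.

Same 4,1,3: normalisation and zero-m 3j drop out of the ratio.
A: Δ: 2! 6! 0! / 9! → 1/252; sum: t=0:+1/1440 = 1/1440; 3j²(4 1 3; -2 -1 3) = Δ·Π!·Σ² = 1/252  (sign +1)
B: Δ: 2! 6! 0! / 9! → 1/252; sum: t=2:+1/72 = 1/72; 3j²(4 1 3; -1 1 0) = Δ·Π!·Σ² = 5/126  (sign -1)
I_A²/I_B² = (1/252)/(5/126) = 1/10

1/10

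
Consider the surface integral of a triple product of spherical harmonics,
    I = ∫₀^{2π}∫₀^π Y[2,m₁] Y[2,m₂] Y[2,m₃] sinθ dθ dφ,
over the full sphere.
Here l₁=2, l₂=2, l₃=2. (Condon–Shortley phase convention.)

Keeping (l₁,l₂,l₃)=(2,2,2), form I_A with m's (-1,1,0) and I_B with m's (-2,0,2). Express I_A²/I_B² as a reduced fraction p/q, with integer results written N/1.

1/4

Shared (l₁,l₂,l₃)=(2,2,2): N and (l;000)² cancel in I_A²/I_B².
A: Δ = 2!·2!·2!/7! = 1/630; Racah Σ t=1..2: t=1:−1/4 t=2:+1/2 = 1/4; ⇒ 3j(2 2 2; -1 1 0)² = 1/70, sgn +1
B: Δ = 2!·2!·2!/7! = 1/630; Racah Σ t=2..2: t=2:+1/8 = 1/8; ⇒ 3j(2 2 2; -2 0 2)² = 2/35, sgn +1
I_A²/I_B² = (1/70)/(2/35) = 1/4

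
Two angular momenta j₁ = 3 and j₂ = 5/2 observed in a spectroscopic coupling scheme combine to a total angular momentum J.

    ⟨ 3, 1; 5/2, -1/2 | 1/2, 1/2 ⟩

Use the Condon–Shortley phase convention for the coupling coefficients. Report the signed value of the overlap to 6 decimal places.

triangle: 5!*1!*0!/7! = 120/5040
(j±m)!: 4!*2!*2!*3!*1!*0! = 576
prefactor² = (2J+1)*Δ*N² = 192/7
  k=2: +1/(2!*3!*0!*0!*1!*0!) = 1/12
Σ = 1/12  ⇒  CG² = 192/7*(1/12)² = 4/21
CG = +√(4/21) = +0.436436

+0.436436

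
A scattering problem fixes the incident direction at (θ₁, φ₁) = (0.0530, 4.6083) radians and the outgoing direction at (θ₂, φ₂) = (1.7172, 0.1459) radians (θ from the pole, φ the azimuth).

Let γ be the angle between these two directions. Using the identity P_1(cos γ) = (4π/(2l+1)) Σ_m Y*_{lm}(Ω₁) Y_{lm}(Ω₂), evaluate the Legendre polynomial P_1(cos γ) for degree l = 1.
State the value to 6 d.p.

-0.158642

Expand P_1 via completeness: Σ_{m} conj(Y_{1,m}) at Ω₁ times Y_{1,m} at Ω₂ —
  m=-1: Y*=-0.001902-0.018204i  Y=+0.338167-0.049692i  product -0.001548-0.006061i
  m=+0: Y*=+0.487916-0.000000i  Y=-0.071278+0.000000i  product -0.034778+0.000000i
  m=+1: Y*=+0.001902-0.018204i  Y=-0.338167-0.049692i  product -0.001548+0.006061i
Σ over m = -0.037873+0.000000i; ×(4π/3) → -0.158642+0.000000i. Real part: -0.158642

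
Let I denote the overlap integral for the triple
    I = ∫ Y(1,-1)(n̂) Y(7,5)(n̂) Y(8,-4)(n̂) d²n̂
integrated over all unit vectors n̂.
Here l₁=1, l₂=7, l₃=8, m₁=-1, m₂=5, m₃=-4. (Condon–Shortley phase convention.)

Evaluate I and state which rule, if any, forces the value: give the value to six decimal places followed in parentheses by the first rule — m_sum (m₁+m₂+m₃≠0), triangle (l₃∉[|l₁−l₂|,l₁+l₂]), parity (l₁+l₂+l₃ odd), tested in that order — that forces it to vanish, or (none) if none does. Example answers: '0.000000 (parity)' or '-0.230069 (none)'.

0.074948 (none)

Rules hold: Σm=0, L=16 even, 6≤8≤8.
N = 3·15·17 = 765
Δ = 0!·2!·14!/17! = 1/2040
Racah Σ t=0..0: t=0:+1/25401600 = 1/25401600
⇒ 3j(1 7 8; 0 0 0)² = 8/255, sgn +1
Racah Σ t=0..0: t=0:+1/1916006400 = 1/1916006400
⇒ 3j(1 7 8; -1 5 -4)² = 1/340, sgn +1
4πI² = N·(3j₀)²·(3jₘ)² = 6/85
I = +1·√(0.0705882/4π) = 0.07494820
No selection rule forces the value: the integral is nonzero (none).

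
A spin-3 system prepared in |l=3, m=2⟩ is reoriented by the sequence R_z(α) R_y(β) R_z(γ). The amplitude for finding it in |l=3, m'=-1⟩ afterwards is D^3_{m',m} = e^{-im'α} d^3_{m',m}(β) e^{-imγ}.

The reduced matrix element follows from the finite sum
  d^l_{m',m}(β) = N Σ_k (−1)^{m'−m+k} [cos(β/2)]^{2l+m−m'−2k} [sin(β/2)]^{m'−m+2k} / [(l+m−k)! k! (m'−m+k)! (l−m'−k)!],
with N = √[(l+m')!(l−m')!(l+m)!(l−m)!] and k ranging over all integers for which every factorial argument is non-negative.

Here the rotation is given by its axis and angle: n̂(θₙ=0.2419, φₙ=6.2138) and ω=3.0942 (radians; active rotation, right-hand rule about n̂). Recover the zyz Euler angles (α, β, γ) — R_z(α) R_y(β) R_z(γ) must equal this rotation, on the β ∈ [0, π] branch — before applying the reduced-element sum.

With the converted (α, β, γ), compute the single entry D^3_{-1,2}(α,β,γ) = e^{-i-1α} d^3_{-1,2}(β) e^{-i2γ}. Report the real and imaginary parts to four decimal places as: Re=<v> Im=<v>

Re=0.0758 Im=-0.0141

Axis–angle → zyz. n̂ = (sinθₙcosφₙ, sinθₙsinφₙ, cosθₙ) = (+0.238971, -0.016608, +0.970885), ω = 3.0942.
R = I cosω + sinω [n̂]ₓ + (1−cosω) n̂n̂ᵀ gives
  R = [-0.884727, -0.053929, +0.462980; +0.038062, -0.998326, -0.043552; +0.464553, -0.020909, +0.885298]
β = atan2(√(R₁₃²+R₂₃²), R₃₃) = 0.483661; α = atan2(R₂₃, R₁₃) mod 2π = 6.189393; γ = atan2(R₃₂, −R₃₁) mod 2π = 3.186571
D^3_{-1,2}(6.1894,0.4837,3.1866) = e^{-i·-1·6.1894}·d^3_{-1,2}(0.4837)·e^{-i·2·3.1866}. Compute d first:
With c≡cos(β/2)=0.970901 and s≡sin(β/2)=0.239480, N=[2·24·120·1]^{1/2}=75.894664
k∈{3,4} keeps every argument non-negative
  k=3: (−1)^0·75.8947/(12)·0.9709^3·0.2395^3 = +0.079500
  k=4: (−1)^1·75.8947/(24)·0.9709^1·0.2395^5 = -0.002418
d^3_{-1,2}(0.4837) = +0.079500 -0.002418 = +0.077081
Attach z-rotation phases: D = e^{-i(-1)(6.1894)}·(+0.077081)·e^{-i(2)(3.1866)} = +0.075784-0.014084i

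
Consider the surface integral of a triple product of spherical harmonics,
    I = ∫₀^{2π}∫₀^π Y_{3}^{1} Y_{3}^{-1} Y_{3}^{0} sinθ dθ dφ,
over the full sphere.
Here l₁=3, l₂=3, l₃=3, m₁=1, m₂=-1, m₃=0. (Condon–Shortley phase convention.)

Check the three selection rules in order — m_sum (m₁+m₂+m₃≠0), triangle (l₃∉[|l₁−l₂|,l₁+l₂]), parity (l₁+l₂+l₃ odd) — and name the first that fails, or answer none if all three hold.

Σmᵢ = 0  ✓
l₃∈[|l₁−l₂|,l₁+l₂]=[0,6], have l₃=3  ✓
Σlᵢ = 9 ⇒ odd  ✗

parity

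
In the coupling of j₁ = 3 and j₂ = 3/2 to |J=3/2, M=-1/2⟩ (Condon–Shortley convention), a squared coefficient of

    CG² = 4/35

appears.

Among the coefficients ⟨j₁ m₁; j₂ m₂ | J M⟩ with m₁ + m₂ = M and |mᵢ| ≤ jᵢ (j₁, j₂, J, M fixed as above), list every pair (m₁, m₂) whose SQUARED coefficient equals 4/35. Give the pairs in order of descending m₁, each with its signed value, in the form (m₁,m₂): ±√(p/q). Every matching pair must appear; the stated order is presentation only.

Admissible pairs with m₁+m₂ = M = -1/2: (-2,3/2), (-1,1/2), (0,-1/2), (1,-3/2)
  (m₁,m₂)=(1,-3/2): CG² = 4/35, CG = +√(4/35)   ← matches the target
  (m₁,m₂)=(0,-1/2): CG² = 9/35, CG = −√(9/35)
  (m₁,m₂)=(-1,1/2): CG² = 12/35, CG = +√(12/35)
  (m₁,m₂)=(-2,3/2): CG² = 2/7, CG = −√(2/7)
Pairs with CG² = 4/35: (1,-3/2): +√(4/35)

(1,-3/2): +√(4/35)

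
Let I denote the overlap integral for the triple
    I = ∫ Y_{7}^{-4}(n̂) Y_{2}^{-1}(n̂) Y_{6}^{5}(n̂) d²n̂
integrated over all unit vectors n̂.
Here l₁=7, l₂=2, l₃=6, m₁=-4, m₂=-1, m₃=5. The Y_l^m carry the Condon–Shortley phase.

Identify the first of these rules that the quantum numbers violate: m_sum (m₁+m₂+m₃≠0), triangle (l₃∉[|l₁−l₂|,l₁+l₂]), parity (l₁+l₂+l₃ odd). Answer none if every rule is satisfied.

parity

azimuthal sum: -4 − 1 + 5 = 0  ✓
5 ≤ 6 ≤ 9 (triangle on l)  ✓
L = 7 + 2 + 6 = 15 (odd)  ✗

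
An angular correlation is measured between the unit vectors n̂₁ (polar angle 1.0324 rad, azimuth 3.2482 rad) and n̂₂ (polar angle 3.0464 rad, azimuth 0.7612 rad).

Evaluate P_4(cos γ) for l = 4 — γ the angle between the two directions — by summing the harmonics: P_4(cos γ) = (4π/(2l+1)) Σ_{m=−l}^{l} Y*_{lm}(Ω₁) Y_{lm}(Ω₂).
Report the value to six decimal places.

-0.386771

Summing Y*_{l m}(θ₁,φ₁)·Y_{l m}(θ₂,φ₂) over m ∈ [−4, 4]; prefactor 4π/(2·4+1) = 1.396263:
  [-4]  conj(Y_{4,-4})(Ω₁) = 0.21889 + 0.09944j ; Y_{4,-4}(Ω₂) = -0.00004 - 0.00000j ; Δ = -0.00001 - 0.00000j
  [-3]  conj(Y_{4,-3})(Ω₁) = -0.38554 - 0.12769j ; Y_{4,-3}(Ω₂) = 0.00070 + 0.00081j ; Δ = -0.00017 - 0.00040j
  [-2]  conj(Y_{4,-2})(Ω₁) = 0.20254 + 0.04385j ; Y_{4,-2}(Ω₂) = 0.00087 - 0.01792j ; Δ = 0.00096 - 0.00359j
  [-1]  conj(Y_{4,-1})(Ω₁) = 0.24012 + 0.02570j ; Y_{4,-1}(Ω₂) = -0.12759 + 0.12156j ; Δ = -0.03376 + 0.02591j
  [+0]  conj(Y_{4,0})(Ω₁) = -0.26110 + 0.00000j ; Y_{4,0}(Ω₂) = 0.80836 + 0.00000j ; Δ = -0.21106 + 0.00000j
  [+1]  conj(Y_{4,1})(Ω₁) = -0.24012 + 0.02570j ; Y_{4,1}(Ω₂) = 0.12759 + 0.12156j ; Δ = -0.03376 - 0.02591j
  [+2]  conj(Y_{4,2})(Ω₁) = 0.20254 - 0.04385j ; Y_{4,2}(Ω₂) = 0.00087 + 0.01792j ; Δ = 0.00096 + 0.00359j
  [+3]  conj(Y_{4,3})(Ω₁) = 0.38554 - 0.12769j ; Y_{4,3}(Ω₂) = -0.00070 + 0.00081j ; Δ = -0.00017 + 0.00040j
  [+4]  conj(Y_{4,4})(Ω₁) = 0.21889 - 0.09944j ; Y_{4,4}(Ω₂) = -0.00004 + 0.00000j ; Δ = -0.00001 + 0.00000j
Total Σ_m = -0.27700 - 0.00000j. Multiply by 1.396263: -0.38677 - 0.00000j. P_4(cos γ) = -0.386771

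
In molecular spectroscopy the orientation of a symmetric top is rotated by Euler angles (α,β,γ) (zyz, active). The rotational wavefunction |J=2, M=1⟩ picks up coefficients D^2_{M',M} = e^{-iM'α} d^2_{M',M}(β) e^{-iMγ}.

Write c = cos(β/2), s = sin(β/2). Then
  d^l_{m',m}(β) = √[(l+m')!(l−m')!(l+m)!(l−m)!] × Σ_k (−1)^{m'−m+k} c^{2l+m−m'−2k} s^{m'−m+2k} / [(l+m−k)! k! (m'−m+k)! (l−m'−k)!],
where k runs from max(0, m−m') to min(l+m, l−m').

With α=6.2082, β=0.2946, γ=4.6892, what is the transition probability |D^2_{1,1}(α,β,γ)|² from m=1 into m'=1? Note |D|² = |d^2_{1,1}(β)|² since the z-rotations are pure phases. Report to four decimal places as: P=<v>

D^2_{1,1}(6.2082,0.2946,4.6892) = e^{-i·1·6.2082}·d^2_{1,1}(0.2946)·e^{-i·1·4.6892}. Compute d first:
c=cos(0.294600/2)=0.989171, s=sin(0.294600/2)=0.146768; N=√[6·1·6·1]=6.000000
The bounds max(0,m−m')=0 and min(l+m,l−m')=1 give 2 terms
  k=0: (−1)^0·6.0000/(6)·0.9892^4·0.1468^0 = +0.957382
  k=1: (−1)^1·6.0000/(2)·0.9892^2·0.1468^2 = -0.063230
d^2_{1,1}(0.2946) = +0.957382 -0.063230 = +0.894152
|D^2_{1,1}|² = |d^2_{1,1}(β)|² = (+0.894152)² = 0.799508 (the z-rotation phases have unit modulus)

P=0.7995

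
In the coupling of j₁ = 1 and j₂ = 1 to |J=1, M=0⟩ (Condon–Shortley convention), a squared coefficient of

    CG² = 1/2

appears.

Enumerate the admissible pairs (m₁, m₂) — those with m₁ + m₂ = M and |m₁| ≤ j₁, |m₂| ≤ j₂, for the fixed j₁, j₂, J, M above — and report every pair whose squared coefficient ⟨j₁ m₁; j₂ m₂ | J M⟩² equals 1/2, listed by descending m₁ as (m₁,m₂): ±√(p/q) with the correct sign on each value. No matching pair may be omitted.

Admissible pairs with m₁+m₂ = M = 0: (-1,1), (0,0), (1,-1)
  (m₁,m₂)=(1,-1): CG² = 1/2, CG = +√(1/2)   ← matches the target
  (m₁,m₂)=(0,0): CG² = 0/1, CG = 0
  (m₁,m₂)=(-1,1): CG² = 1/2, CG = −√(1/2)   ← matches the target
Pairs with CG² = 1/2: (1,-1): +√(1/2); (-1,1): −√(1/2)

(1,-1): +√(1/2); (-1,1): −√(1/2)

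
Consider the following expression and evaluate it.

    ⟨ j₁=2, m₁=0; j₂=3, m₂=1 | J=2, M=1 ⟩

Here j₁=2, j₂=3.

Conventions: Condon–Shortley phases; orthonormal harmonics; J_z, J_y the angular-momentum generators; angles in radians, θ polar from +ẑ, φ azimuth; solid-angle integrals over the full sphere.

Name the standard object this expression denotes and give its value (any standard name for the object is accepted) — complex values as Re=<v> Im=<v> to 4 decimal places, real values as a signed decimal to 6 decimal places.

This is a Clebsch–Gordan (vector-coupling) coefficient.
triangle: 3!*1!*3!/8! = 36/40320
(j±m)!: 2!*2!*4!*2!*3!*1! = 1152
prefactor² = (2J+1)*Δ*N² = 36/7
  k=1: −1/(1!*2!*1!*3!*0!*0!) = -1/12
  k=2: +1/(2!*1!*0!*2!*1!*1!) = 1/4
Σ = 1/6  ⇒  CG² = 36/7*(1/6)² = 1/7
CG = +√(1/7) = +0.377964

Clebsch–Gordan coefficient, +√(1/7) ≈ +0.377964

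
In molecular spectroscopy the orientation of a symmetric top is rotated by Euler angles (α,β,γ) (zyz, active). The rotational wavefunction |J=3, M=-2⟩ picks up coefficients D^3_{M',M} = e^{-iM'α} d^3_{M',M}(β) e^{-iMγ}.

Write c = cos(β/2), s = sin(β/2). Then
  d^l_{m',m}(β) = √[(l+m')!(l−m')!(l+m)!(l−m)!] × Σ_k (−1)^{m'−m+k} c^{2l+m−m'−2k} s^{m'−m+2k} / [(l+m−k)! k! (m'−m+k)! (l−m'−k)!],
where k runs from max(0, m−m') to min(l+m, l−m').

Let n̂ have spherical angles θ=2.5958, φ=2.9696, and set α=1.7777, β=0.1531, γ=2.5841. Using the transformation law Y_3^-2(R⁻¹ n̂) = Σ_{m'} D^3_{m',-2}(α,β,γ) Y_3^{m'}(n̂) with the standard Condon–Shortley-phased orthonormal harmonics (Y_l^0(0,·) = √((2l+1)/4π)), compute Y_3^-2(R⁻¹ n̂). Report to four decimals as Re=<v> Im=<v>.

Need the full column D^3_{m',-2} for m'=−3..3 at α=1.7777, β=0.1531, γ=2.5841.
cos(β/2)=0.997071, sin(β/2)=0.076475
d^3_{-3,-2}: single k=1 term ⇒ +0.184598;  D = -0.087572-0.162504i
d^3_{-2,-2}: k∈[0..1] ⇒ +0.982557 -0.028901 = +0.953656;  D = -0.728672+0.615221i
d^3_{-1,-2}: k∈[0..1] ⇒ -0.238316 +0.002804 = -0.235512;  D = -0.185660-0.144901i
d^3_{0,-2}: k∈[0..1] ⇒ +0.031660 -0.000186 = +0.031474;  D = +0.013854-0.028260i
d^3_{1,-2}: k∈[0..1] ⇒ -0.002804 +0.000008 = -0.002796;  D = +0.002710+0.000689i
d^3_{2,-2}: k∈[0..1] ⇒ +0.000170 -0.000000 = +0.000170;  D = -0.000007+0.000170i
d^3_{3,-2}: single k=0 term ⇒ -0.000006;  D = -0.000006+0.000001i
Y_3^{m'}(θ=2.5958,φ=2.9696) and Σ D·Y over m':
  (-0.0876-0.1625i)·(-0.0508-0.0288i)  (-0.7287+0.6152i)·(-0.2216-0.0794i)  (-0.1857-0.1449i)·(-0.4385-0.0762i)  (+0.0139-0.0283i)·(-0.2082+0.0000i)  (+0.0027+0.0007i)·(+0.4385-0.0762i)  (-0.0000+0.0002i)·(-0.2216+0.0794i)  (-0.0000+0.0000i)·(+0.0508-0.0288i)
Y_3^-2(R⁻¹ n̂) = +0.278777+0.015900i

Re=0.2788 Im=0.0159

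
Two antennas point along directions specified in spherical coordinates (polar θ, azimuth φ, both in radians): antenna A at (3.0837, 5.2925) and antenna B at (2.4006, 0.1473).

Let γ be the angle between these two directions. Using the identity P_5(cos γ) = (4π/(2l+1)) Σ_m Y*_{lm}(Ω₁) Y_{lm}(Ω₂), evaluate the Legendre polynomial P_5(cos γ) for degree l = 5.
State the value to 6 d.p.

-0.417536

Expand P_5 via completeness: Σ_{m} conj(Y_{5,m}) at Ω₁ times Y_{5,m} at Ω₂ —
  term(m=-5) = (0.000000, 0.000000)   from Y*(Ω₁)=(0.000000, 0.000000), Y(Ω₂)=(0.048188, -0.043692)
  term(m=-4) = (-0.000001, 0.000004)   from Y*(Ω₁)=(0.000011, -0.000012), Y(Ω₂)=(-0.186918, 0.124935)
  term(m=-3) = (-0.000213, 0.000060)   from Y*(Ω₁)=(-0.000526, -0.000090), Y(Ω₂)=(0.375028, -0.177427)
  term(m=-2) = (-0.002635, -0.003096)   from Y*(Ω₁)=(0.004499, 0.010335), Y(Ω₂)=(-0.345136, 0.104724)
  term(m=-1) = (-0.005291, 0.011453)   from Y*(Ω₁)=(0.080310, -0.122550), Y(Ω₂)=(-0.085172, 0.012637)
  term(m=+0) = (-0.349210, -0.000000)   from Y*(Ω₁)=(-0.912229, -0.000000), Y(Ω₂)=(0.382810, 0.000000)
  term(m=+1) = (-0.005291, -0.011453)   from Y*(Ω₁)=(-0.080310, -0.122550), Y(Ω₂)=(0.085172, 0.012637)
  term(m=+2) = (-0.002635, 0.003096)   from Y*(Ω₁)=(0.004499, -0.010335), Y(Ω₂)=(-0.345136, -0.104724)
  term(m=+3) = (-0.000213, -0.000060)   from Y*(Ω₁)=(0.000526, -0.000090), Y(Ω₂)=(-0.375028, -0.177427)
  term(m=+4) = (-0.000001, -0.000004)   from Y*(Ω₁)=(0.000011, 0.000012), Y(Ω₂)=(-0.186918, -0.124935)
  term(m=+5) = (0.000000, -0.000000)   from Y*(Ω₁)=(-0.000000, 0.000000), Y(Ω₂)=(-0.048188, -0.043692)
Accumulated sum (-0.365491, 0.000000); after 4π/(2l+1) scaling, (-0.417536, 0.000000) ⇒ P_5 = -0.417536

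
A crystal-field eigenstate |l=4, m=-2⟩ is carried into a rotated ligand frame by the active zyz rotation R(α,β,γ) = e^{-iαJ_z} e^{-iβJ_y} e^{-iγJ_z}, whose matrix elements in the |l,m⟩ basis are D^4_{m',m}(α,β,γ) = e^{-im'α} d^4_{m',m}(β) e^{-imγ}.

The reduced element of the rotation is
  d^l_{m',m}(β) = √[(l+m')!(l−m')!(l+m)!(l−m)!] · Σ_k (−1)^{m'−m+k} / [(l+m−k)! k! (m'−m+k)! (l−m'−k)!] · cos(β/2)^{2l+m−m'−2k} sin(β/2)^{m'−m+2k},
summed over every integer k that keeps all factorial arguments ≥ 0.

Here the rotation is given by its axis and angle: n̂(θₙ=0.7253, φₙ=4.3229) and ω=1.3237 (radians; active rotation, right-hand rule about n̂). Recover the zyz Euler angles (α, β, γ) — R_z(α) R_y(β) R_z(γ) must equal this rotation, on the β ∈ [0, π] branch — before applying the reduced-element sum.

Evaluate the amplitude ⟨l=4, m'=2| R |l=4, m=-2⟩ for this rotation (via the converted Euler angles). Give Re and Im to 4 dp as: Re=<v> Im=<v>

Axis–angle → zyz. n̂ = (sinθₙcosφₙ, sinθₙsinφₙ, cosθₙ) = (-0.251888, -0.613676, +0.748300), ω = 1.3237.
R = I cosω + sinω [n̂]ₓ + (1−cosω) n̂n̂ᵀ gives
  R = [+0.292519, -0.608802, -0.737423; +0.842342, +0.529076, -0.102658; +0.452651, -0.591133, +0.667584]
β = atan2(√(R₁₃²+R₂₃²), R₃₃) = 0.839837; α = atan2(R₂₃, R₁₃) mod 2π = 3.279915; γ = atan2(R₃₂, −R₃₁) mod 2π = 4.058893
First d^4_{2,-2}(β=0.8398), then the phase factors e^{-i(2)α} and e^{-i(-2)γ}:
With c≡cos(β/2)=0.913122 and s≡sin(β/2)=0.407686, N=[720·2·2·720]^{1/2}=1440.000000
k: max(0,(-2)−(2))=0 … min(4+(-2),4−(2))=2
  k=0: (−1)^4·1440.0000/(96)·0.9131^4·0.4077^4 = +0.288078
  k=1: (−1)^5·1440.0000/(120)·0.9131^2·0.4077^6 = -0.045940
  k=2: (−1)^6·1440.0000/(1440)·0.9131^0·0.4077^8 = +0.000763
d^4_{2,-2}(0.8398) = +0.288078 -0.045940 +0.000763 = +0.242901
D = (+0.961977-0.273130i)·(+0.242901)·(-0.260756+0.965405i) = +0.003119+0.242881i

Re=0.0031 Im=0.2429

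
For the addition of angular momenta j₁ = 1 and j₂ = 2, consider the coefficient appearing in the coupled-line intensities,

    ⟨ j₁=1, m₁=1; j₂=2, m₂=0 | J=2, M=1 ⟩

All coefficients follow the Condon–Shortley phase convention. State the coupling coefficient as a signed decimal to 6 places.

+√(1/2) = +0.707107

triangle: 1!*1!*3!/6! = 6/720
(j±m)!: 2!*0!*2!*2!*3!*1! = 48
prefactor² = (2J+1)*Δ*N² = 2
  k=0: +1/(0!*1!*0!*2!*1!*1!) = 1/2
Σ = 1/2  ⇒  CG² = 2*(1/2)² = 1/2
CG = +√(1/2) = +0.707107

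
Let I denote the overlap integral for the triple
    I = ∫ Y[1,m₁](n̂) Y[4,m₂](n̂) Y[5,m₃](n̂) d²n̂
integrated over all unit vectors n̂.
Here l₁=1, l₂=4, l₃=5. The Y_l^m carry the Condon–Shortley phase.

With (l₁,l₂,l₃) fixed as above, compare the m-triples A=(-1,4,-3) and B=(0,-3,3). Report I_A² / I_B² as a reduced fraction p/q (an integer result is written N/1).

Shared (l₁,l₂,l₃)=(1,4,5): N and (l;000)² cancel in I_A²/I_B².
A: Δ = 0!·2!·8!/11! = 1/495; Racah Σ t=0..0: t=0:+1/80640 = 1/80640; ⇒ 3j(1 4 5; -1 4 -3)² = 1/495, sgn +1
B: Δ = 0!·2!·8!/11! = 1/495; Racah Σ t=0..0: t=0:+1/5040 = 1/5040; ⇒ 3j(1 4 5; 0 -3 3)² = 16/495, sgn +1
I_A²/I_B² = (1/495)/(16/495) = 1/16

1/16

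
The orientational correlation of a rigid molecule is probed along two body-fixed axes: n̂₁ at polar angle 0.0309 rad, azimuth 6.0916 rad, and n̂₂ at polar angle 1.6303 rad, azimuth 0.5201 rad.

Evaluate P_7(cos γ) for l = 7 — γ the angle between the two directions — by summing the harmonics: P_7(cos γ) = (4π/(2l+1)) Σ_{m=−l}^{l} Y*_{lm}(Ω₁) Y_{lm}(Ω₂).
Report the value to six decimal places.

Summing Y*_{l m}(θ₁,φ₁)·Y_{l m}(θ₂,φ₂) over m ∈ [−7, 7]; prefactor 4π/(2·7+1) = 0.837758:
  [-7]  conj(Y_{7,-7})(Ω₁) = 0.00000 - 0.00000j ; Y_{7,-7}(Ω₂) = -0.43363 + 0.23639j ; Δ = 0.00000 + 0.00000j
  [-6]  conj(Y_{7,-6})(Ω₁) = 0.00000 - 0.00000j ; Y_{7,-6}(Ω₂) = 0.11006 + 0.00231j ; Δ = 0.00000 - 0.00000j
  [-5]  conj(Y_{7,-5})(Ω₁) = 0.00000 - 0.00000j ; Y_{7,-5}(Ω₂) = 0.29741 + 0.17872j ; Δ = 0.00000 - 0.00000j
  [-4]  conj(Y_{7,-4})(Ω₁) = 0.00000 - 0.00000j ; Y_{7,-4}(Ω₂) = -0.06245 - 0.11174j ; Δ = -0.00000 - 0.00000j
  [-3]  conj(Y_{7,-3})(Ω₁) = 0.00022 - 0.00014j ; Y_{7,-3}(Ω₂) = 0.00320 - 0.30463j ; Δ = -0.00004 - 0.00007j
  [-2]  conj(Y_{7,-2})(Ω₁) = 0.00662 - 0.00267j ; Y_{7,-2}(Ω₂) = -0.06856 + 0.11685j ; Δ = -0.00014 + 0.00096j
  [-1]  conj(Y_{7,-1})(Ω₁) = 0.12319 - 0.02389j ; Y_{7,-1}(Ω₂) = -0.25057 + 0.14350j ; Δ = -0.02744 + 0.02367j
  [+0]  conj(Y_{7,0})(Ω₁) = 1.07799 + 0.00000j ; Y_{7,0}(Ω₂) = 0.13764 + 0.00000j ; Δ = 0.14837 + 0.00000j
  [+1]  conj(Y_{7,1})(Ω₁) = -0.12319 - 0.02389j ; Y_{7,1}(Ω₂) = 0.25057 + 0.14350j ; Δ = -0.02744 - 0.02367j
  [+2]  conj(Y_{7,2})(Ω₁) = 0.00662 + 0.00267j ; Y_{7,2}(Ω₂) = -0.06856 - 0.11685j ; Δ = -0.00014 - 0.00096j
  [+3]  conj(Y_{7,3})(Ω₁) = -0.00022 - 0.00014j ; Y_{7,3}(Ω₂) = -0.00320 - 0.30463j ; Δ = -0.00004 + 0.00007j
  [+4]  conj(Y_{7,4})(Ω₁) = 0.00000 + 0.00000j ; Y_{7,4}(Ω₂) = -0.06245 + 0.11174j ; Δ = -0.00000 + 0.00000j
  [+5]  conj(Y_{7,5})(Ω₁) = -0.00000 - 0.00000j ; Y_{7,5}(Ω₂) = -0.29741 + 0.17872j ; Δ = 0.00000 + 0.00000j
  [+6]  conj(Y_{7,6})(Ω₁) = 0.00000 + 0.00000j ; Y_{7,6}(Ω₂) = 0.11006 - 0.00231j ; Δ = 0.00000 + 0.00000j
  [+7]  conj(Y_{7,7})(Ω₁) = -0.00000 - 0.00000j ; Y_{7,7}(Ω₂) = 0.43363 + 0.23639j ; Δ = 0.00000 - 0.00000j
Total Σ_m = 0.09312 + 0.00000j. Multiply by 0.837758: 0.07802 + 0.00000j. P_7(cos γ) = 0.078015

0.078015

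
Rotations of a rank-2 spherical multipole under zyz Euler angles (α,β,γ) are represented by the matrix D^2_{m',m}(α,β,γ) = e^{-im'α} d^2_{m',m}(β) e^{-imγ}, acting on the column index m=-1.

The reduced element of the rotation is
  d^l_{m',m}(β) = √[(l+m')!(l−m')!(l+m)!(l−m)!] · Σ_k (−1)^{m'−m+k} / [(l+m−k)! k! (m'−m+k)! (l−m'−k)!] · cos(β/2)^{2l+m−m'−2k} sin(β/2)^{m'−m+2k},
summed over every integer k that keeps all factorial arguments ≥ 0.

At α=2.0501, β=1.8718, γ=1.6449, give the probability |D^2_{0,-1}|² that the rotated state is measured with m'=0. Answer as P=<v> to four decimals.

Split into d^2_{0,-1}(β=1.8718) × two z-phases.
Half-angle: c=0.593094, s=0.805133. N=√(2·2·1·6)=4.898979
k: max(0,(-1)−(0))=0 … min(2+(-1),2−(0))=1
  k=0: (−1)^1·4.8990/(2)·0.5931^3·0.8051^1 = -0.411447
  k=1: (−1)^2·4.8990/(2)·0.5931^1·0.8051^3 = +0.758232
d^2_{0,-1}(1.8718) = -0.411447 +0.758232 = +0.346785
|D^2_{0,-1}|² = |d^2_{0,-1}(β)|² = (+0.346785)² = 0.120260 (the z-rotation phases have unit modulus)

P=0.1203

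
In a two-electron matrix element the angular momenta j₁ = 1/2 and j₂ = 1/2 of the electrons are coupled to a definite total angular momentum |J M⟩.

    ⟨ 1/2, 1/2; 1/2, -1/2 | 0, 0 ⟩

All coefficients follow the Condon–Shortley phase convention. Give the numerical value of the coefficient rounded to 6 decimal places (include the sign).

+0.707107  (= +√(1/2))

j₁+j₂−J=1  J+j₁−j₂=0  J−j₁+j₂=0  j₁+j₂+J+1=2
(j₁±m₁, j₂±m₂, J±M) = (1,0,0,1,0,0)
P² = 1/2
sum k=0..0:
  [0] +1/1 = 1
S = 1
C² = P²·S² = 1/2 ; C = +0.707107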